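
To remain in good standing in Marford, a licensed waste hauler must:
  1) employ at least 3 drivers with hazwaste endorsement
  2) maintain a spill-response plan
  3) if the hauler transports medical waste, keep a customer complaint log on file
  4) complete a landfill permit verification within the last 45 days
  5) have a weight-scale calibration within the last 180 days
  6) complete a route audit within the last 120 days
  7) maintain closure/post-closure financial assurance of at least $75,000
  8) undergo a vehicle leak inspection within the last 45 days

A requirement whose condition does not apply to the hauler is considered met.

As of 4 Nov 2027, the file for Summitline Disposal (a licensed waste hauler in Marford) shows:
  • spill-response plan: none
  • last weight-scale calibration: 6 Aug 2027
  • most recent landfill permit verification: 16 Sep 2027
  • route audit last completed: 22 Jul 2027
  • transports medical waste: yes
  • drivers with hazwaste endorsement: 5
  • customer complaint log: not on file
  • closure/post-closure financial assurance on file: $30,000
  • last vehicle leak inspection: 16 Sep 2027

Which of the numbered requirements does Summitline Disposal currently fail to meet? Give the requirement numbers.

1. drivers with hazwaste endorsement 5 ≥ 3 → met
2. spill-response plan absent → not met
3. condition 'transports medical waste' holds; customer complaint log absent → not met
4. landfill permit verification 49 days ago vs limit 45 → not met
5. weight-scale calibration 90 days ago vs limit 180 → met
6. route audit 105 days ago vs limit 120 → met
7. closure/post-closure financial assurance $30,000 < $75,000 → not met
8. vehicle leak inspection 49 days ago vs limit 45 → not met
Not met: 2, 3, 4, 7, 8

2, 3, 4, 7, 8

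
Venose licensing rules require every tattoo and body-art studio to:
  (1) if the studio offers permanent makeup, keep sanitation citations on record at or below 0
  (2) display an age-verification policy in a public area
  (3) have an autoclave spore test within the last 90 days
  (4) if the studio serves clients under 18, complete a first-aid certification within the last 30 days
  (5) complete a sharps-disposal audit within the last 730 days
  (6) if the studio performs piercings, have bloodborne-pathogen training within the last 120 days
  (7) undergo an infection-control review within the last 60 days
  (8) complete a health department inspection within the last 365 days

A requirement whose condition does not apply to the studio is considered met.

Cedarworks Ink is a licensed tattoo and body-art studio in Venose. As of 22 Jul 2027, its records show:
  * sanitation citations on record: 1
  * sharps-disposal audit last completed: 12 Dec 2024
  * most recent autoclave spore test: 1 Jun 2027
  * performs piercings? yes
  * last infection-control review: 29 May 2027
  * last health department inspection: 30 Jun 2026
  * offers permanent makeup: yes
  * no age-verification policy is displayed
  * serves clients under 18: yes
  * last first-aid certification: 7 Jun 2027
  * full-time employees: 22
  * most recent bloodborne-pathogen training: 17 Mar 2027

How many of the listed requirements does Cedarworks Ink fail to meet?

1. condition 'offers permanent makeup' holds; sanitation citations on record 1 > 0 → not met
2. age-verification policy absent → not met
3. autoclave spore test 51 days ago vs limit 90 → met
4. condition 'serves clients under 18' holds; first-aid certification 45 days ago vs limit 30 → not met
5. sharps-disposal audit 952 days ago vs limit 730 → not met
6. condition 'performs piercings' holds; bloodborne-pathogen training 127 days ago vs limit 120 → not met
7. infection-control review 54 days ago vs limit 60 → met
8. health department inspection 387 days ago vs limit 365 → not met
Not met: 6 of 8

6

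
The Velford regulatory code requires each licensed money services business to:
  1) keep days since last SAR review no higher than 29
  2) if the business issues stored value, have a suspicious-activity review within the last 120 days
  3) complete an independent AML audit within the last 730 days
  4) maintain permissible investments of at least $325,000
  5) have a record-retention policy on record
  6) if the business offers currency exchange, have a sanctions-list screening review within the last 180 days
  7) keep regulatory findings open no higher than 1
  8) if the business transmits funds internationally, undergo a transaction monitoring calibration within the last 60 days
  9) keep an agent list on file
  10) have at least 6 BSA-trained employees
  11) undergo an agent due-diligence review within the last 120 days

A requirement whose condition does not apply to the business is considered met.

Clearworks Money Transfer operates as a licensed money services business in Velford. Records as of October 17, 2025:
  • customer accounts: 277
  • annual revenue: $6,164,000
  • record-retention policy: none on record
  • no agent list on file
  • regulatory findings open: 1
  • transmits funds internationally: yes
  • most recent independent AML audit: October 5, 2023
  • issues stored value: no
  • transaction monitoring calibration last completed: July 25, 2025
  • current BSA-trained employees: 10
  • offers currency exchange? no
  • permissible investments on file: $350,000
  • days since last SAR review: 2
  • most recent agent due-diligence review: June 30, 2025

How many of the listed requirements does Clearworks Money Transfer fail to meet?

1. days since last SAR review 2 ≤ 29 → met
2. condition 'issues stored value' does not hold → requirement n/a → met
3. independent AML audit 743 days ago vs limit 730 → not met
4. permissible investments $350,000 ≥ $325,000 → met
5. record-retention policy absent → not met
6. condition 'offers currency exchange' does not hold → requirement n/a → met
7. regulatory findings open 1 ≤ 1 → met
8. condition 'transmits funds internationally' holds; transaction monitoring calibration 84 days ago vs limit 60 → not met
9. agent list absent → not met
10. BSA-trained employees 10 ≥ 6 → met
11. agent due-diligence review 109 days ago vs limit 120 → met
Not met: 4 of 11

4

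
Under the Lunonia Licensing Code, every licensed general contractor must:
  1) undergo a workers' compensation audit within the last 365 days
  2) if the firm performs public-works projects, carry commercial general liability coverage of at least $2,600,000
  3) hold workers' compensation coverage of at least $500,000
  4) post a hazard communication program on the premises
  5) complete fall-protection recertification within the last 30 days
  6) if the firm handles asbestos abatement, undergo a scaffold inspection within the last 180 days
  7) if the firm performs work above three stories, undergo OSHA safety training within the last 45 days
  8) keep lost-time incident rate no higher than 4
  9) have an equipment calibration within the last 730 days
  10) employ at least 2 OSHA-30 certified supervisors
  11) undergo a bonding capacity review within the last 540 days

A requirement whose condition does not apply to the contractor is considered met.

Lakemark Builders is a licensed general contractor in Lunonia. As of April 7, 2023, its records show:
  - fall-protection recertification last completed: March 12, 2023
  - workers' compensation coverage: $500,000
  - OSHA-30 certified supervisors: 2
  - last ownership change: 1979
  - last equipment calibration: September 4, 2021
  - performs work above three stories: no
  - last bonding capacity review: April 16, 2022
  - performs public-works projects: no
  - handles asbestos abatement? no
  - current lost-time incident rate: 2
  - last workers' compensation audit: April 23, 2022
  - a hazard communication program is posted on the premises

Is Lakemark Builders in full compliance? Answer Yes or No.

Yes

1. workers' compensation audit 349 days ago vs limit 365 → met
2. condition 'performs public-works projects' does not hold → requirement n/a → met
3. workers' compensation coverage $500,000 ≥ $500,000 → met
4. hazard communication program present → met
5. fall-protection recertification 26 days ago vs limit 30 → met
6. condition 'handles asbestos abatement' does not hold → requirement n/a → met
7. condition 'performs work above three stories' does not hold → requirement n/a → met
8. lost-time incident rate 2 ≤ 4 → met
9. equipment calibration 580 days ago vs limit 730 → met
10. OSHA-30 certified supervisors 2 ≥ 2 → met
11. bonding capacity review 356 days ago vs limit 540 → met
All met.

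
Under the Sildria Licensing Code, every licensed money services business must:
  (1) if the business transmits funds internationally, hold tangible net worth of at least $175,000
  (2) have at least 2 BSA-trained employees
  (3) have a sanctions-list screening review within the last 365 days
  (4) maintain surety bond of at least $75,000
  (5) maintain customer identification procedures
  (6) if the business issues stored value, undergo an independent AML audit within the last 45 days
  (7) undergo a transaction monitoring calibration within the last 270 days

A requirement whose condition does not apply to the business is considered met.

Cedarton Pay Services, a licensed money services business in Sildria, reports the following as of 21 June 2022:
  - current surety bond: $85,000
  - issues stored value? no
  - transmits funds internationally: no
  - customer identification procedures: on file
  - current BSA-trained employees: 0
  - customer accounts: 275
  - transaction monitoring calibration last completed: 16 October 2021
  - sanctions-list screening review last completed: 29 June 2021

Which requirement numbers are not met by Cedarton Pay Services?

1. condition 'transmits funds internationally' does not hold → requirement n/a → met
2. BSA-trained employees 0 < 2 → not met
3. sanctions-list screening review 357 days ago vs limit 365 → met
4. surety bond $85,000 ≥ $75,000 → met
5. customer identification procedures present → met
6. condition 'issues stored value' does not hold → requirement n/a → met
7. transaction monitoring calibration 248 days ago vs limit 270 → met
Not met: 2

2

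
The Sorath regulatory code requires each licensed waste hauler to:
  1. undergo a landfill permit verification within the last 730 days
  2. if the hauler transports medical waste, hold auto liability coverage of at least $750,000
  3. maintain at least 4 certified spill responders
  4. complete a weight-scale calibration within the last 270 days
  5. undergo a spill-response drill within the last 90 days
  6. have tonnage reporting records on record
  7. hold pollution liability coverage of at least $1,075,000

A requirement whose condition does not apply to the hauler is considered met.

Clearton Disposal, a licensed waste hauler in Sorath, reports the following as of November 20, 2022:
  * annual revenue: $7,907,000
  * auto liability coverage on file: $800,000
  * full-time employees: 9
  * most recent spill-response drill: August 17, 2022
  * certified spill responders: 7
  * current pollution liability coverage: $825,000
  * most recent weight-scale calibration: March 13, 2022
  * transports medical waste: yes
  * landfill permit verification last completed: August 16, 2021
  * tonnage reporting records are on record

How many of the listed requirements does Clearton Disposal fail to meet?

2

1. landfill permit verification 461 days ago vs limit 730 → met
2. condition 'transports medical waste' holds; auto liability coverage $800,000 ≥ $750,000 → met
3. certified spill responders 7 ≥ 4 → met
4. weight-scale calibration 252 days ago vs limit 270 → met
5. spill-response drill 95 days ago vs limit 90 → not met
6. tonnage reporting records present → met
7. pollution liability coverage $825,000 < $1,075,000 → not met
Not met: 2 of 7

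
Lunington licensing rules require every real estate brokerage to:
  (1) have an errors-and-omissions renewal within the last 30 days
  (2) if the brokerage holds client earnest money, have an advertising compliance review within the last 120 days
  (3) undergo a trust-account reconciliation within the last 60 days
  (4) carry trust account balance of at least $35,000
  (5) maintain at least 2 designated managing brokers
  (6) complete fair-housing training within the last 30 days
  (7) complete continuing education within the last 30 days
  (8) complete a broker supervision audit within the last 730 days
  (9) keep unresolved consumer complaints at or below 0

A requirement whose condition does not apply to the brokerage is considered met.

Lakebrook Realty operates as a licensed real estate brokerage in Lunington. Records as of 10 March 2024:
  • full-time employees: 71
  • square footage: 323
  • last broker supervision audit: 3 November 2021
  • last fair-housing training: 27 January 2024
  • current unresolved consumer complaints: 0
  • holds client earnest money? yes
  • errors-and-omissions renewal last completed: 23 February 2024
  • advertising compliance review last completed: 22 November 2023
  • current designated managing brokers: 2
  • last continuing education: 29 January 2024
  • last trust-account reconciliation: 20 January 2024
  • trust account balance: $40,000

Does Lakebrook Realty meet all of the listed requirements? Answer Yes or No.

1. errors-and-omissions renewal 16 days ago vs limit 30 → met
2. condition 'holds client earnest money' holds; advertising compliance review 109 days ago vs limit 120 → met
3. trust-account reconciliation 50 days ago vs limit 60 → met
4. trust account balance $40,000 ≥ $35,000 → met
5. designated managing brokers 2 ≥ 2 → met
6. fair-housing training 43 days ago vs limit 30 → not met
7. continuing education 41 days ago vs limit 30 → not met
8. broker supervision audit 858 days ago vs limit 730 → not met
9. unresolved consumer complaints 0 ≤ 0 → met
Not met: 6, 7, 8

No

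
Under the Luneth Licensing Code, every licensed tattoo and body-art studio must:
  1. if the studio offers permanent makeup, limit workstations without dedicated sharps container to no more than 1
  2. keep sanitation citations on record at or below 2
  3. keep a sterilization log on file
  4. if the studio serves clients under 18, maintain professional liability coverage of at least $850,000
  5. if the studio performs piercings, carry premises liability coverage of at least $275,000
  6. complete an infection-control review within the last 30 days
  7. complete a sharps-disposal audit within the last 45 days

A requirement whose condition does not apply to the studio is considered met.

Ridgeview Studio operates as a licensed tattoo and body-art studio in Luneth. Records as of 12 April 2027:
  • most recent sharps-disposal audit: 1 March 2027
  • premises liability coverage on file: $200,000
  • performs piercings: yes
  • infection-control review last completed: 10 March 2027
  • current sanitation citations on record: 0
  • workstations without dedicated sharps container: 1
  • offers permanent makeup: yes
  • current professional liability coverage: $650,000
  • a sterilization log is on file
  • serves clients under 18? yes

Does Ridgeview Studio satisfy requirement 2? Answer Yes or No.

Yes

2. sanitation citations on record 0 ≤ 2 → met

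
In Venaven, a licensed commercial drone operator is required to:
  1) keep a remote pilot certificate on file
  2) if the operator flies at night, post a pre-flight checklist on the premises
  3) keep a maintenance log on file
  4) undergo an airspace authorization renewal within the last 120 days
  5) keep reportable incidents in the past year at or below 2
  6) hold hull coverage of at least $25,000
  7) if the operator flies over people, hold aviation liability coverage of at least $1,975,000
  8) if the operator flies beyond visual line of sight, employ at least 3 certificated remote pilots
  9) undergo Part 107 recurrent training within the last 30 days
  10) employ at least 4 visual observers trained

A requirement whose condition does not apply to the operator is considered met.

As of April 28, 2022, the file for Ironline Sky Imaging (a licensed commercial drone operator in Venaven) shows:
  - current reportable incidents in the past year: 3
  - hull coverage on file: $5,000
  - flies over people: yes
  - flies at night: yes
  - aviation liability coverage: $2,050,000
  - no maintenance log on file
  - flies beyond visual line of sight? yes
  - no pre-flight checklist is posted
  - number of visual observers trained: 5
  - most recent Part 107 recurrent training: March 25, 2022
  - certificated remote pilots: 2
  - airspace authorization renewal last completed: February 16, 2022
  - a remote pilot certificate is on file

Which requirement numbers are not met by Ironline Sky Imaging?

2, 3, 5, 6, 8, 9

1. remote pilot certificate present → met
2. condition 'flies at night' holds; pre-flight checklist absent → not met
3. maintenance log absent → not met
4. airspace authorization renewal 71 days ago vs limit 120 → met
5. reportable incidents in the past year 3 > 2 → not met
6. hull coverage $5,000 < $25,000 → not met
7. condition 'flies over people' holds; aviation liability coverage $2,050,000 ≥ $1,975,000 → met
8. condition 'flies beyond visual line of sight' holds; certificated remote pilots 2 < 3 → not met
9. Part 107 recurrent training 34 days ago vs limit 30 → not met
10. visual observers trained 5 ≥ 4 → met
Not met: 2, 3, 5, 6, 8, 9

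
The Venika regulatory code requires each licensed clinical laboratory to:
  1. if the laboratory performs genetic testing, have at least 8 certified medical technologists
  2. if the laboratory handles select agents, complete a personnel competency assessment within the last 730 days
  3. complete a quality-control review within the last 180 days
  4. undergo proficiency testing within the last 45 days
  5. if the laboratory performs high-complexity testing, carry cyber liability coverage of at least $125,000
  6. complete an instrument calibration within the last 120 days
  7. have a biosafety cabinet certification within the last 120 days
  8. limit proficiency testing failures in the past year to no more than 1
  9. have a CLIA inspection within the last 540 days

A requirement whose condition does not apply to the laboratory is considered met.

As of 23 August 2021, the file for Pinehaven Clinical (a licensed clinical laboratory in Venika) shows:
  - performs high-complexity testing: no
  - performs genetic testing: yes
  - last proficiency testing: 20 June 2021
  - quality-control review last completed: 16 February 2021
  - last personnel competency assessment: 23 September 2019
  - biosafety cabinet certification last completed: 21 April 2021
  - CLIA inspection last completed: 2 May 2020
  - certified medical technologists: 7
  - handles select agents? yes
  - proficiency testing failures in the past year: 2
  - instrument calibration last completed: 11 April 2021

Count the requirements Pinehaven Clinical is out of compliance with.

1. condition 'performs genetic testing' holds; certified medical technologists 7 < 8 → not met
2. condition 'handles select agents' holds; personnel competency assessment 700 days ago vs limit 730 → met
3. quality-control review 188 days ago vs limit 180 → not met
4. proficiency testing 64 days ago vs limit 45 → not met
5. condition 'performs high-complexity testing' does not hold → requirement n/a → met
6. instrument calibration 134 days ago vs limit 120 → not met
7. biosafety cabinet certification 124 days ago vs limit 120 → not met
8. proficiency testing failures in the past year 2 > 1 → not met
9. CLIA inspection 478 days ago vs limit 540 → met
Not met: 6 of 9

6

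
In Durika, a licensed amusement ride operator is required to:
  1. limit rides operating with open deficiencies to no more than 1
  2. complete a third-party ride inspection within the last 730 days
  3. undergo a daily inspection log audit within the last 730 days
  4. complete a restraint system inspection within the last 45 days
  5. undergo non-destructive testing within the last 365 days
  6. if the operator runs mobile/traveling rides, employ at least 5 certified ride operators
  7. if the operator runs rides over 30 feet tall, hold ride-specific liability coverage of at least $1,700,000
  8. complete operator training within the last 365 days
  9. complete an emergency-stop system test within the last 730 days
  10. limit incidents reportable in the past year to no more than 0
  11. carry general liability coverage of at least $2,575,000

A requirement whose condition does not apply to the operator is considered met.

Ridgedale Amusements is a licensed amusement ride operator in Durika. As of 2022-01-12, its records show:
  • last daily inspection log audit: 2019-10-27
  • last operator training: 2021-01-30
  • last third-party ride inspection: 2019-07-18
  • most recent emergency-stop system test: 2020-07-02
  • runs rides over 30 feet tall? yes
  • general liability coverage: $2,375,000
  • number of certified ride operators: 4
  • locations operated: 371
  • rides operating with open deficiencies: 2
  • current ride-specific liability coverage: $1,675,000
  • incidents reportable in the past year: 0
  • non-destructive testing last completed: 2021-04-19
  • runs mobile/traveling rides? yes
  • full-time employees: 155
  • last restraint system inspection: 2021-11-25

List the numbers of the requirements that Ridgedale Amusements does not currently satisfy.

1. rides operating with open deficiencies 2 > 1 → not met
2. third-party ride inspection 909 days ago vs limit 730 → not met
3. daily inspection log audit 808 days ago vs limit 730 → not met
4. restraint system inspection 48 days ago vs limit 45 → not met
5. non-destructive testing 268 days ago vs limit 365 → met
6. condition 'runs mobile/traveling rides' holds; certified ride operators 4 < 5 → not met
7. condition 'runs rides over 30 feet tall' holds; ride-specific liability coverage $1,675,000 < $1,700,000 → not met
8. operator training 347 days ago vs limit 365 → met
9. emergency-stop system test 559 days ago vs limit 730 → met
10. incidents reportable in the past year 0 ≤ 0 → met
11. general liability coverage $2,375,000 < $2,575,000 → not met
Not met: 1, 2, 3, 4, 6, 7, 11

1, 2, 3, 4, 6, 7, 11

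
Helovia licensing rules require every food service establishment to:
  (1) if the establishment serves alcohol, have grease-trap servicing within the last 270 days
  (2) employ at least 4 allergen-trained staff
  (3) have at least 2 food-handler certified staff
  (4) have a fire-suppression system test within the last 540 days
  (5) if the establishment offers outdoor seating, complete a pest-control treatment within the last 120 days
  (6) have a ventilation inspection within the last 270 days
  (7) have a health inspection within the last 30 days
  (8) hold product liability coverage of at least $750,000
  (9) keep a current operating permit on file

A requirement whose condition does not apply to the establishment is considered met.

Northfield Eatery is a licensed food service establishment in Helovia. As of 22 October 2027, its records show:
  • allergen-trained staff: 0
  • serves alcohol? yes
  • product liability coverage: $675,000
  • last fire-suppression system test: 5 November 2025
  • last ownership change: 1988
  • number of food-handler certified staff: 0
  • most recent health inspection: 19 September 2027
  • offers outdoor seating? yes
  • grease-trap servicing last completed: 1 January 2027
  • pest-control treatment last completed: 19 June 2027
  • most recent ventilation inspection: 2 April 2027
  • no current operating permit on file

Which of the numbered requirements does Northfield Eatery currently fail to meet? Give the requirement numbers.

1. condition 'serves alcohol' holds; grease-trap servicing 294 days ago vs limit 270 → not met
2. allergen-trained staff 0 < 4 → not met
3. food-handler certified staff 0 < 2 → not met
4. fire-suppression system test 716 days ago vs limit 540 → not met
5. condition 'offers outdoor seating' holds; pest-control treatment 125 days ago vs limit 120 → not met
6. ventilation inspection 203 days ago vs limit 270 → met
7. health inspection 33 days ago vs limit 30 → not met
8. product liability coverage $675,000 < $750,000 → not met
9. current operating permit absent → not met
Not met: 1, 2, 3, 4, 5, 7, 8, 9

1, 2, 3, 4, 5, 7, 8, 9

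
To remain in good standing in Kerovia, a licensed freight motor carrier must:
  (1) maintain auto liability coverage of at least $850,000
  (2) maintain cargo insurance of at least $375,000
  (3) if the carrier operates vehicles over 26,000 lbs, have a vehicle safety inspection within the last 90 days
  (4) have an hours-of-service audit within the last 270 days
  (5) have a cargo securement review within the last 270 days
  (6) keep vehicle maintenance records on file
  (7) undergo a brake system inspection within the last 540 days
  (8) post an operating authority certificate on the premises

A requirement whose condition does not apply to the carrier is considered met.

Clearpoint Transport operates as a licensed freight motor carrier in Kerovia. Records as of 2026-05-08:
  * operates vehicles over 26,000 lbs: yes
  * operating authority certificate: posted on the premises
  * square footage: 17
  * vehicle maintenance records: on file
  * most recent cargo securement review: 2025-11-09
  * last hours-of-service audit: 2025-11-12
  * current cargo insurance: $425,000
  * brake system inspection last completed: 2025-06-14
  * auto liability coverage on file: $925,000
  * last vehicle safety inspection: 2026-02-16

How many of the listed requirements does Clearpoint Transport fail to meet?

0

1. auto liability coverage $925,000 ≥ $850,000 → met
2. cargo insurance $425,000 ≥ $375,000 → met
3. condition 'operates vehicles over 26,000 lbs' holds; vehicle safety inspection 81 days ago vs limit 90 → met
4. hours-of-service audit 177 days ago vs limit 270 → met
5. cargo securement review 180 days ago vs limit 270 → met
6. vehicle maintenance records present → met
7. brake system inspection 328 days ago vs limit 540 → met
8. operating authority certificate present → met
Not met: 0 of 8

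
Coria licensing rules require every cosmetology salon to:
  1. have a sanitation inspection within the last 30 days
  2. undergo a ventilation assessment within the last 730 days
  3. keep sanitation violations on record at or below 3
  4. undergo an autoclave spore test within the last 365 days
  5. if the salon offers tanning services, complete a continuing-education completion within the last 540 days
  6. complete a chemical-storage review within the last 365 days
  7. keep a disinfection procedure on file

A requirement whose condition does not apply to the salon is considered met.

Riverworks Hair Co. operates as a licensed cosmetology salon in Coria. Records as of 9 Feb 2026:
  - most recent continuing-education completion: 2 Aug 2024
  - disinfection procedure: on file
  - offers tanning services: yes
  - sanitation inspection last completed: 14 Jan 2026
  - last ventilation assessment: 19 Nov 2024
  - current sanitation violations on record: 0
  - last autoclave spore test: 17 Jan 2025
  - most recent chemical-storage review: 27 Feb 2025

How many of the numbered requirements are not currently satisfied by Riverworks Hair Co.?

1. sanitation inspection 26 days ago vs limit 30 → met
2. ventilation assessment 447 days ago vs limit 730 → met
3. sanitation violations on record 0 ≤ 3 → met
4. autoclave spore test 388 days ago vs limit 365 → not met
5. condition 'offers tanning services' holds; continuing-education completion 556 days ago vs limit 540 → not met
6. chemical-storage review 347 days ago vs limit 365 → met
7. disinfection procedure present → met
Not met: 2 of 7

2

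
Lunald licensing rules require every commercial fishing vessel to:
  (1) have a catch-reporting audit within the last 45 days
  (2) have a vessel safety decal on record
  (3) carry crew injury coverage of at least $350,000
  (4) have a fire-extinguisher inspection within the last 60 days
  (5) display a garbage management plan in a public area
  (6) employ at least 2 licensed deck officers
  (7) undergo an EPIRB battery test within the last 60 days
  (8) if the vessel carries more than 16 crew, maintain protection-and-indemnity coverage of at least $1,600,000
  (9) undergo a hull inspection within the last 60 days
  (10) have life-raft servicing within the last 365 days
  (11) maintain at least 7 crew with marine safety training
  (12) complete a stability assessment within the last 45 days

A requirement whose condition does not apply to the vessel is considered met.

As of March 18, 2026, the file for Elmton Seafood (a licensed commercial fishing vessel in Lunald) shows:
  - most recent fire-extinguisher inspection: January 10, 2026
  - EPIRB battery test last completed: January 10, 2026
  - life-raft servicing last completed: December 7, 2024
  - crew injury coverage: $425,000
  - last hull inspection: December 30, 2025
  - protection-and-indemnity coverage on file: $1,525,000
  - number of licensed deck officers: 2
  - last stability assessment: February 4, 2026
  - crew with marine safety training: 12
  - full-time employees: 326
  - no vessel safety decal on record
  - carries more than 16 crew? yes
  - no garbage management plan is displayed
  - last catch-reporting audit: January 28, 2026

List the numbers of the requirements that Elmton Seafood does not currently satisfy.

1. catch-reporting audit 49 days ago vs limit 45 → not met
2. vessel safety decal absent → not met
3. crew injury coverage $425,000 ≥ $350,000 → met
4. fire-extinguisher inspection 67 days ago vs limit 60 → not met
5. garbage management plan absent → not met
6. licensed deck officers 2 ≥ 2 → met
7. EPIRB battery test 67 days ago vs limit 60 → not met
8. condition 'carries more than 16 crew' holds; protection-and-indemnity coverage $1,525,000 < $1,600,000 → not met
9. hull inspection 78 days ago vs limit 60 → not met
10. life-raft servicing 466 days ago vs limit 365 → not met
11. crew with marine safety training 12 ≥ 7 → met
12. stability assessment 42 days ago vs limit 45 → met
Not met: 1, 2, 4, 5, 7, 8, 9, 10

1, 2, 4, 5, 7, 8, 9, 10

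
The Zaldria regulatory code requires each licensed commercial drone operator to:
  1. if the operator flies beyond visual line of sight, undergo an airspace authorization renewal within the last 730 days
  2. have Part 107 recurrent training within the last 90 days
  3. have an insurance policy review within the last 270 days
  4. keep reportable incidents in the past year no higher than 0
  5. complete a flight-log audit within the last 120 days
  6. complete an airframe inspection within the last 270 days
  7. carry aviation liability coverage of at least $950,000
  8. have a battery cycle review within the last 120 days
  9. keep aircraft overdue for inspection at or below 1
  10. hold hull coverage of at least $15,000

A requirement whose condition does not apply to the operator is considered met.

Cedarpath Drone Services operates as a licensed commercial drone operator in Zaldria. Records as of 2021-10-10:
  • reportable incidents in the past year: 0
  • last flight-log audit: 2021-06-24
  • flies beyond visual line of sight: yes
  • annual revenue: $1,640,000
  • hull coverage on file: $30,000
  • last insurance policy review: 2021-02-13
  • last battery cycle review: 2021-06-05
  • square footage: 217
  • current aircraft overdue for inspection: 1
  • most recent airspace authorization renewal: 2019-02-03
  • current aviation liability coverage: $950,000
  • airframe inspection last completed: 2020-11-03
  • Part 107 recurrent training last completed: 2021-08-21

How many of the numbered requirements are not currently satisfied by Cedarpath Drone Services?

1. condition 'flies beyond visual line of sight' holds; airspace authorization renewal 980 days ago vs limit 730 → not met
2. Part 107 recurrent training 50 days ago vs limit 90 → met
3. insurance policy review 239 days ago vs limit 270 → met
4. reportable incidents in the past year 0 ≤ 0 → met
5. flight-log audit 108 days ago vs limit 120 → met
6. airframe inspection 341 days ago vs limit 270 → not met
7. aviation liability coverage $950,000 ≥ $950,000 → met
8. battery cycle review 127 days ago vs limit 120 → not met
9. aircraft overdue for inspection 1 ≤ 1 → met
10. hull coverage $30,000 ≥ $15,000 → met
Not met: 3 of 10

3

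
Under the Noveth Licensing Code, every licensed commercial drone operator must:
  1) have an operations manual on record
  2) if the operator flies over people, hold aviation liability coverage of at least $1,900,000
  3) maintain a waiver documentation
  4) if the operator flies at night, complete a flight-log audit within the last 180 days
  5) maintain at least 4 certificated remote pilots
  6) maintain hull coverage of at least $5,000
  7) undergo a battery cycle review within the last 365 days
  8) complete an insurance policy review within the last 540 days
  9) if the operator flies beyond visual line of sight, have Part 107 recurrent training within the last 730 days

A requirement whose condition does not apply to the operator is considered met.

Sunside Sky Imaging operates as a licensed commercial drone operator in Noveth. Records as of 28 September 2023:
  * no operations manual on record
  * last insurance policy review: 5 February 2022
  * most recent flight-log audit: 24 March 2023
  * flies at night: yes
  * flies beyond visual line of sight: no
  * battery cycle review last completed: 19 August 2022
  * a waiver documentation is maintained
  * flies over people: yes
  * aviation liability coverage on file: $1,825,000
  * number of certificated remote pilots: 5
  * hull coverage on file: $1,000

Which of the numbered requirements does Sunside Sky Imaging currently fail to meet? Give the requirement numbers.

1, 2, 4, 6, 7, 8

1. operations manual absent → not met
2. condition 'flies over people' holds; aviation liability coverage $1,825,000 < $1,900,000 → not met
3. waiver documentation present → met
4. condition 'flies at night' holds; flight-log audit 188 days ago vs limit 180 → not met
5. certificated remote pilots 5 ≥ 4 → met
6. hull coverage $1,000 < $5,000 → not met
7. battery cycle review 405 days ago vs limit 365 → not met
8. insurance policy review 600 days ago vs limit 540 → not met
9. condition 'flies beyond visual line of sight' does not hold → requirement n/a → met
Not met: 1, 2, 4, 6, 7, 8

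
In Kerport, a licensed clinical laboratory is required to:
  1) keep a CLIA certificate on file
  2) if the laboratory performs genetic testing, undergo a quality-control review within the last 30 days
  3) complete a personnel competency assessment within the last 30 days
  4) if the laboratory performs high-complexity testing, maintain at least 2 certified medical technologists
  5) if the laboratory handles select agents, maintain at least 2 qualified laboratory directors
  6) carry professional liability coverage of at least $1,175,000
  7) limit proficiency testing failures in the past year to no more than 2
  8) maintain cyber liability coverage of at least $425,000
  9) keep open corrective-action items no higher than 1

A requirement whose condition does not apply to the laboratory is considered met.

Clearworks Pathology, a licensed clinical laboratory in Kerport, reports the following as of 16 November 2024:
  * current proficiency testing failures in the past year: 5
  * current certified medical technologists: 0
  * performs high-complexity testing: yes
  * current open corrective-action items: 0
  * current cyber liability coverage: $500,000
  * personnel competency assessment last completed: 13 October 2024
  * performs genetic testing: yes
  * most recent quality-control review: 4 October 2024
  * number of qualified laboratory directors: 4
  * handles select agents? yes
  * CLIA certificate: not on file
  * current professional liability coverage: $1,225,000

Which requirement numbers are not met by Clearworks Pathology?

1. CLIA certificate absent → not met
2. condition 'performs genetic testing' holds; quality-control review 43 days ago vs limit 30 → not met
3. personnel competency assessment 34 days ago vs limit 30 → not met
4. condition 'performs high-complexity testing' holds; certified medical technologists 0 < 2 → not met
5. condition 'handles select agents' holds; qualified laboratory directors 4 ≥ 2 → met
6. professional liability coverage $1,225,000 ≥ $1,175,000 → met
7. proficiency testing failures in the past year 5 > 2 → not met
8. cyber liability coverage $500,000 ≥ $425,000 → met
9. open corrective-action items 0 ≤ 1 → met
Not met: 1, 2, 3, 4, 7

1, 2, 3, 4, 7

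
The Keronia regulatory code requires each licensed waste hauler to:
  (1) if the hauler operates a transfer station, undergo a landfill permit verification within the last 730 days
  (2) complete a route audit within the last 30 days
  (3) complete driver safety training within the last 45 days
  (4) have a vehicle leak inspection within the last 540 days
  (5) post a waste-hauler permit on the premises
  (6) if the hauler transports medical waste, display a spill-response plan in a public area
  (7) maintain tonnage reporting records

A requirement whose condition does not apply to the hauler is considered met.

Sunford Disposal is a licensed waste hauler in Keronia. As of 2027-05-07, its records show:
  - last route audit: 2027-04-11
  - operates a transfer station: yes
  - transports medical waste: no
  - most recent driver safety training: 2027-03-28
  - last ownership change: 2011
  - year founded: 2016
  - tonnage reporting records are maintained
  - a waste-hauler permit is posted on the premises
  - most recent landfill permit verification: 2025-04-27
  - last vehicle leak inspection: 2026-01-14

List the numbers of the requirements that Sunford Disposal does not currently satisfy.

1

1. condition 'operates a transfer station' holds; landfill permit verification 740 days ago vs limit 730 → not met
2. route audit 26 days ago vs limit 30 → met
3. driver safety training 40 days ago vs limit 45 → met
4. vehicle leak inspection 478 days ago vs limit 540 → met
5. waste-hauler permit present → met
6. condition 'transports medical waste' does not hold → requirement n/a → met
7. tonnage reporting records present → met
Not met: 1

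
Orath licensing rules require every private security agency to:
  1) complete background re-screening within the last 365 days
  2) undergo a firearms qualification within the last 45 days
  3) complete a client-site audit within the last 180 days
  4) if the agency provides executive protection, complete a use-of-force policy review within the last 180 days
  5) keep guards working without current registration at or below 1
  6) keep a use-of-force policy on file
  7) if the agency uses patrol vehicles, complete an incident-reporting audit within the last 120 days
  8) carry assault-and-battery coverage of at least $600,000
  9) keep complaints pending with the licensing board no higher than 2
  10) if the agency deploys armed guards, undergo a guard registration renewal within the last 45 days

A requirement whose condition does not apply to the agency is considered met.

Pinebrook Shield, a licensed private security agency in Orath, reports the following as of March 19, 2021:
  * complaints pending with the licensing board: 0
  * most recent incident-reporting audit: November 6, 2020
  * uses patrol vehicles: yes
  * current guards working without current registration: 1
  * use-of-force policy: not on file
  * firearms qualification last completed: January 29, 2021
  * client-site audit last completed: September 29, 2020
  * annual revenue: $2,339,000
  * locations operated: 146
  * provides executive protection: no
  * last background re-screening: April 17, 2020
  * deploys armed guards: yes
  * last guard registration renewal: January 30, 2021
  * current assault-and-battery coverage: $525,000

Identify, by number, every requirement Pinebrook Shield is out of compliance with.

2, 6, 7, 8, 10

1. background re-screening 336 days ago vs limit 365 → met
2. firearms qualification 49 days ago vs limit 45 → not met
3. client-site audit 171 days ago vs limit 180 → met
4. condition 'provides executive protection' does not hold → requirement n/a → met
5. guards working without current registration 1 ≤ 1 → met
6. use-of-force policy absent → not met
7. condition 'uses patrol vehicles' holds; incident-reporting audit 133 days ago vs limit 120 → not met
8. assault-and-battery coverage $525,000 < $600,000 → not met
9. complaints pending with the licensing board 0 ≤ 2 → met
10. condition 'deploys armed guards' holds; guard registration renewal 48 days ago vs limit 45 → not met
Not met: 2, 6, 7, 8, 10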